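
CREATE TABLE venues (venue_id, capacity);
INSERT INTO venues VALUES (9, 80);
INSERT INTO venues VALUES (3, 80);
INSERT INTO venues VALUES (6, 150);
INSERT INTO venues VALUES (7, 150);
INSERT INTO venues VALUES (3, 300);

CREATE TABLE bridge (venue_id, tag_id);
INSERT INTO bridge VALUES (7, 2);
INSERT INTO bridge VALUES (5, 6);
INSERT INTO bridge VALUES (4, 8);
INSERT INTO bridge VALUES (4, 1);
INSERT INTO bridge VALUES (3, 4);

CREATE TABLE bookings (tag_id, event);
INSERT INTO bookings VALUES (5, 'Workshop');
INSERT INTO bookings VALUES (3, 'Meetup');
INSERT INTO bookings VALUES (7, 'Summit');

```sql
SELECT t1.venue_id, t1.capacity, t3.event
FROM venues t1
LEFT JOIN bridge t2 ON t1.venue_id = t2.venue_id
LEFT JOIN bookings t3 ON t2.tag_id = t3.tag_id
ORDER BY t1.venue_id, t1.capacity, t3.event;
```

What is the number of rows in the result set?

5

Evaluate left to right. First `venues t1 LEFT JOIN bridge t2` on venue_id: 5 row(s).
Then LEFT JOIN `bookings t3` on tag_id: each of those 5 rows is kept; rows whose t2.tag_id has no match in t3 get NULL for t3's columns.
Result: 5 row(s).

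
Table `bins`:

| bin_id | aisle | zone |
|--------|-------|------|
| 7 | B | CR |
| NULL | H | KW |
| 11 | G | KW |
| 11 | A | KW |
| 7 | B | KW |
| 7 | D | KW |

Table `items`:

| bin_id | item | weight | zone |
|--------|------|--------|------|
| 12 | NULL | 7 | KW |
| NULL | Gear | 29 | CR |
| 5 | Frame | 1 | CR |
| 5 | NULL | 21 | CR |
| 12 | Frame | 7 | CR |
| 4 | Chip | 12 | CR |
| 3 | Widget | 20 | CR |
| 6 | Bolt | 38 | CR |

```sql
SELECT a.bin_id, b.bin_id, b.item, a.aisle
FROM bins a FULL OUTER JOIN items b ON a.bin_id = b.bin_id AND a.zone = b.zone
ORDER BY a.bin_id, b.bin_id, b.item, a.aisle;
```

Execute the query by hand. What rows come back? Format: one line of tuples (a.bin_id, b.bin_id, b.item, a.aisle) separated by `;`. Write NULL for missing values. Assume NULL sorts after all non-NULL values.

(7, NULL, NULL, B); (7, NULL, NULL, B); (7, NULL, NULL, D); (11, NULL, NULL, A); (11, NULL, NULL, G); (NULL, 3, Widget, NULL); (NULL, 4, Chip, NULL); (NULL, 5, Frame, NULL); (NULL, 5, NULL, NULL); (NULL, 6, Bolt, NULL); (NULL, 12, Frame, NULL); (NULL, 12, NULL, NULL); (NULL, NULL, Gear, NULL); (NULL, NULL, NULL, H)

FULL OUTER JOIN keeps every row from both sides; unmatched rows get NULL for the other side's columns.
Matching on a.bin_id = b.bin_id AND a.zone = b.zone. A NULL in a compared column never satisfies the condition.
- a (bin_id=7, zone=CR) has no partner → padded with NULL.
- a (bin_id=NULL, zone=KW) has no partner → padded with NULL.
- a (bin_id=11, zone=KW) has no partner → padded with NULL.
- a (bin_id=11, zone=KW) has no partner → padded with NULL.
- a (bin_id=7, zone=KW) has no partner → padded with NULL.
- a (bin_id=7, zone=KW) has no partner → padded with NULL.
- plus 8 unmatched b row(s), each kept with NULL a columns.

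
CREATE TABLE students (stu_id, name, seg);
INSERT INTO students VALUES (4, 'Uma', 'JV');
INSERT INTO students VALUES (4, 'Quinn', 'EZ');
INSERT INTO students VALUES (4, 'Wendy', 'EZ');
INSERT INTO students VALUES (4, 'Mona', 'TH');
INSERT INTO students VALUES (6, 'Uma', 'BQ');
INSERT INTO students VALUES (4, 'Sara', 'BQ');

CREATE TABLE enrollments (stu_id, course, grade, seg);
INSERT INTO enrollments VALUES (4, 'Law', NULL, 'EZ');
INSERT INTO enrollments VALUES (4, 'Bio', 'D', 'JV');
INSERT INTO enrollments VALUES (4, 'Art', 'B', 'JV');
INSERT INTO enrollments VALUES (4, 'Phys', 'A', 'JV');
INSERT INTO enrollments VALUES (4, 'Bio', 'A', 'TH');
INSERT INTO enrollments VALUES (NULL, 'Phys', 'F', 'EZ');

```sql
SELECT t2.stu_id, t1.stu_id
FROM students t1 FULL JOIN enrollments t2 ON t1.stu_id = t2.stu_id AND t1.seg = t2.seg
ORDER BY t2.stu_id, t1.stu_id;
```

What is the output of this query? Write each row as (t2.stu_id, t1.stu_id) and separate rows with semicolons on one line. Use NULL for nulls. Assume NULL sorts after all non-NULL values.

(4, 4); (4, 4); (4, 4); (4, 4); (4, 4); (4, 4); (NULL, 4); (NULL, 6); (NULL, NULL)

FULL OUTER JOIN keeps every row from both sides; unmatched rows get NULL for the other side's columns.
Matching on t1.stu_id = t2.stu_id AND t1.seg = t2.seg. A NULL in a compared column never satisfies the condition.
Matched pairs: 6; unmatched t1 rows kept: 2; unmatched t2 rows kept: 1.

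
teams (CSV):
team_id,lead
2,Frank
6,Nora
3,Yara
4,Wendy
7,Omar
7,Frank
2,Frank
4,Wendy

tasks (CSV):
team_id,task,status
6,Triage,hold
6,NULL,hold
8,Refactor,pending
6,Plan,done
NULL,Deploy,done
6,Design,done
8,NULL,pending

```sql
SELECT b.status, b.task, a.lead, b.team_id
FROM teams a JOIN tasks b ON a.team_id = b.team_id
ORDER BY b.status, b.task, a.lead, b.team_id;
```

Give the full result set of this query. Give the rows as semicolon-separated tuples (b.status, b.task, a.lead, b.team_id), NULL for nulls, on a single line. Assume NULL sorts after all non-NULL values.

(done, Design, Nora, 6); (done, Plan, Nora, 6); (hold, Triage, Nora, 6); (hold, NULL, Nora, 6)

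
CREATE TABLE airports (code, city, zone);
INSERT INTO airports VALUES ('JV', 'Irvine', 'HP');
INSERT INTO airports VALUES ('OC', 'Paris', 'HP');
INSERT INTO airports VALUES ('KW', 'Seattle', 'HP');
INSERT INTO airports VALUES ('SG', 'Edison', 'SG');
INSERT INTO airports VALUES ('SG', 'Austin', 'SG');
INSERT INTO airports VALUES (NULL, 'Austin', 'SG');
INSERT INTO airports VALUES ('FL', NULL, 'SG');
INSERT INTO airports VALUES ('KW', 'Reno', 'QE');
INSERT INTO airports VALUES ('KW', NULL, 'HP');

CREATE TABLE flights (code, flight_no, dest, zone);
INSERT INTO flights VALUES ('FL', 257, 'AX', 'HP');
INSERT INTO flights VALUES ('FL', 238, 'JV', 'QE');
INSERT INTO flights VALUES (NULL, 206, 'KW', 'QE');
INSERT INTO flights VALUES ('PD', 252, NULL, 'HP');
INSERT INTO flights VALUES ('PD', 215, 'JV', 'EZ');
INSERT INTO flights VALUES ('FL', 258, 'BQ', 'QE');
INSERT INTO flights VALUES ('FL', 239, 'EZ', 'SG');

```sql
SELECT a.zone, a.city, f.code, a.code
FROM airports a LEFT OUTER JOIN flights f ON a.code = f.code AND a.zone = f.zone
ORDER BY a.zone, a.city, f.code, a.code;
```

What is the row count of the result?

9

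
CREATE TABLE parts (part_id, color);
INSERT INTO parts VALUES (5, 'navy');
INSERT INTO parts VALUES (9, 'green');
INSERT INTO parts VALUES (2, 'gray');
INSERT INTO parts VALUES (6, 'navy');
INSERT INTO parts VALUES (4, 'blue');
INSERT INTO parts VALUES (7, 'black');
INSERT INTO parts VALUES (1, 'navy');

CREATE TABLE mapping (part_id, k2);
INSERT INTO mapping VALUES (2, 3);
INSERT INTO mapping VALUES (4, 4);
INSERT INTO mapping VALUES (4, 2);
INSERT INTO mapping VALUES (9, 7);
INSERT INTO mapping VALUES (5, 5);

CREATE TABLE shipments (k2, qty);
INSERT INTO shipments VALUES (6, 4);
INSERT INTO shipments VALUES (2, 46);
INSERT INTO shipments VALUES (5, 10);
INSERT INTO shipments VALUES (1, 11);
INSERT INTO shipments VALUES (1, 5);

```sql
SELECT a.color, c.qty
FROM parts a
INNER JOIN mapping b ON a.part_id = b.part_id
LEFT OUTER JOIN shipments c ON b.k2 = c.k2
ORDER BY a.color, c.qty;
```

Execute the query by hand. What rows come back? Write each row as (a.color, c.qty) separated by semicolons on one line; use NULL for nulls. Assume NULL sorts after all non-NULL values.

(blue, 46); (blue, NULL); (gray, NULL); (green, NULL); (navy, 10)

Joins associate left-to-right: parts INNER JOIN mapping on part_id gives 5 intermediate row(s).
Then LEFT JOIN `shipments c` on k2: each of those 5 rows is kept; rows whose b.k2 has no match in c get NULL for c's columns.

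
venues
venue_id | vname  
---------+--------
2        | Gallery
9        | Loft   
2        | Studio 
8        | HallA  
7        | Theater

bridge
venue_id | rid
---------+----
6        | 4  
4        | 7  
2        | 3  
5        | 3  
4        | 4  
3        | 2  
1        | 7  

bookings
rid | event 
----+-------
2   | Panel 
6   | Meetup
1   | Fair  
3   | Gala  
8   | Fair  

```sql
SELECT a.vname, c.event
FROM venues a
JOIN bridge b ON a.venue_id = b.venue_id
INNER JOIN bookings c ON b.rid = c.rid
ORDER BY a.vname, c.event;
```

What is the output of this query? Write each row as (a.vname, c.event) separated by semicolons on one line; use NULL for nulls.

(Gallery, Gala); (Studio, Gala)

Evaluate left to right. First `venues a INNER JOIN bridge b` on venue_id: 2 row(s).
Then INNER JOIN `bookings c` on rid: keep only rows whose b.rid appears in c.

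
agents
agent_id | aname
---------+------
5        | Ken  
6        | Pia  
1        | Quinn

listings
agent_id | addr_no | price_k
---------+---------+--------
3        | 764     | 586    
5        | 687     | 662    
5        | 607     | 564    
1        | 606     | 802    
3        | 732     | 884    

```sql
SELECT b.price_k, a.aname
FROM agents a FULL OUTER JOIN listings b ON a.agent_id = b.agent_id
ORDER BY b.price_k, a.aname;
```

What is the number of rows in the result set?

FULL OUTER JOIN keeps every row from both sides; unmatched rows get NULL for the other side's columns.
Matching on a.agent_id = b.agent_id.
- a row (agent_id=5): matches 2 b row(s) → 2 output row(s).
- a row (agent_id=6): no match → kept, b columns NULL.
- a row (agent_id=1): matches 1 b row(s) → 1 output row(s).
- 2 row(s) from b found no a partner → padded with NULL.
Total: 3 matched + 3 padded = 6 rows.

6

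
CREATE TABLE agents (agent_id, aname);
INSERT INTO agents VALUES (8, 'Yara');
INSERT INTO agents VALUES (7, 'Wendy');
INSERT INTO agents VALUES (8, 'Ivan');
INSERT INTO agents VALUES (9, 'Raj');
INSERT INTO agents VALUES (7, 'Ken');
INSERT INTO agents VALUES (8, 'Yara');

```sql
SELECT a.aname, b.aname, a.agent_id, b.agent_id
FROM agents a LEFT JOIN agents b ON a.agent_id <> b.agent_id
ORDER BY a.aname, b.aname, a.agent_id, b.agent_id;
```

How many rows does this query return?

LEFT JOIN keeps every row from `agents a`; unmatched rows get NULL for `agents b`'s columns.
Matching on a.agent_id <> b.agent_id.
Matched pairs: 22; unmatched a rows kept: 0.
Total: 22 rows.

22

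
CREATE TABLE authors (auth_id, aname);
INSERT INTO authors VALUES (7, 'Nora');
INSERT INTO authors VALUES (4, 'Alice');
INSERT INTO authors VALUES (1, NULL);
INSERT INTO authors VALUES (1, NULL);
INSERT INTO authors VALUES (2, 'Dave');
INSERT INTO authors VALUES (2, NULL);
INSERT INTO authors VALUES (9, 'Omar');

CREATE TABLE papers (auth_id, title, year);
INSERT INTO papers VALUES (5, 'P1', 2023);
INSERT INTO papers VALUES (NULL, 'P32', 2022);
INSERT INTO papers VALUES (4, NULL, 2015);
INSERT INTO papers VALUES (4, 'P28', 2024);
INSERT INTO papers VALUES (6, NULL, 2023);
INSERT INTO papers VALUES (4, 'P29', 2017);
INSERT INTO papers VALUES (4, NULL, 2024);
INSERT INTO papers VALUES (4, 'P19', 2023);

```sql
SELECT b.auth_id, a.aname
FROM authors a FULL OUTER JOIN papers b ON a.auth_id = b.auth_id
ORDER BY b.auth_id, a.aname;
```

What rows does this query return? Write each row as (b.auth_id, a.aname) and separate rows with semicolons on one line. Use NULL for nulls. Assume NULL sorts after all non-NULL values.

FULL OUTER JOIN keeps every row from both sides; unmatched rows get NULL for the other side's columns.
Matching on a.auth_id = b.auth_id. A NULL in a compared column never satisfies the condition.
- a row (auth_id=7): no match → kept, b columns NULL.
- a row (auth_id=4): matches 5 b row(s) → 5 output row(s).
- a row (auth_id=1): no match → kept, b columns NULL.
- a row (auth_id=1): no match → kept, b columns NULL.
- a row (auth_id=2): no match → kept, b columns NULL.
- a row (auth_id=2): no match → kept, b columns NULL.
- a row (auth_id=9): no match → kept, b columns NULL.
- 3 row(s) from b found no a partner → padded with NULL.

(4, Alice); (4, Alice); (4, Alice); (4, Alice); (4, Alice); (5, NULL); (6, NULL); (NULL, Dave); (NULL, Nora); (NULL, Omar); (NULL, NULL); (NULL, NULL); (NULL, NULL); (NULL, NULL)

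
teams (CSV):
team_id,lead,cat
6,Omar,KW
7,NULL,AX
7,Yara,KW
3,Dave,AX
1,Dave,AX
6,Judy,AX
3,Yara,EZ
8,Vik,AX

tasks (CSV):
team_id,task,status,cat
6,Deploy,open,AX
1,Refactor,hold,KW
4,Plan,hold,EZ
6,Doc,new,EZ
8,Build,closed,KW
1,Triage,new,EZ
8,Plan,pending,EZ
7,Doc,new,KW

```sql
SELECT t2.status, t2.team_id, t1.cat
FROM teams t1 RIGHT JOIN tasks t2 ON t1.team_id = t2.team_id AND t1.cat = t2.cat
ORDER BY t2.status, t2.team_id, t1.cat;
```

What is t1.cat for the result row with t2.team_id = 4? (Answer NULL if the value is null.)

NULL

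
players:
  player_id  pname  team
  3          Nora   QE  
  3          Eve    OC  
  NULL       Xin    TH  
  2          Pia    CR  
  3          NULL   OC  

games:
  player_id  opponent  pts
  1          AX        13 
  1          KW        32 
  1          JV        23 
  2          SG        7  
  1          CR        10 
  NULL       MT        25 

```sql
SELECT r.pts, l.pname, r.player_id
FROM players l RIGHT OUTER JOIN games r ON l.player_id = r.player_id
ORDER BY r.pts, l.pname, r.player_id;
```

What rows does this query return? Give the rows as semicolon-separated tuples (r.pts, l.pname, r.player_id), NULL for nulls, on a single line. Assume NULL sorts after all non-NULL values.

RIGHT JOIN keeps every row from `games`; unmatched rows get NULL for `players`'s columns.
Matching on l.player_id = r.player_id. A NULL in a compared column never satisfies the condition.
- l[0] player_id=3 → no match.
- l[1] player_id=3 → no match.
- l[2] player_id=NULL → no match.
- l[3] player_id=2 → 1 match(es) in r → 1 row(s).
- l[4] player_id=3 → no match.
- plus 5 unmatched r row(s), each kept with NULL l columns.
After projecting and ordering:
r.pts | l.pname | r.player_id
7 | Pia | 2
10 | NULL | 1
13 | NULL | 1
23 | NULL | 1
25 | NULL | NULL
32 | NULL | 1

(7, Pia, 2); (10, NULL, 1); (13, NULL, 1); (23, NULL, 1); (25, NULL, NULL); (32, NULL, 1)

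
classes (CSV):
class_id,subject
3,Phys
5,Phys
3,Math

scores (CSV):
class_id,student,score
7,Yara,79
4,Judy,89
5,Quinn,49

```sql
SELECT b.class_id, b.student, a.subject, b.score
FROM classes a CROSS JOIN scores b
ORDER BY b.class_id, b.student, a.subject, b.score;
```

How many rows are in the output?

9

CROSS JOIN pairs every row of `classes` with every row of `scores`: 3 × 3 = 9 rows.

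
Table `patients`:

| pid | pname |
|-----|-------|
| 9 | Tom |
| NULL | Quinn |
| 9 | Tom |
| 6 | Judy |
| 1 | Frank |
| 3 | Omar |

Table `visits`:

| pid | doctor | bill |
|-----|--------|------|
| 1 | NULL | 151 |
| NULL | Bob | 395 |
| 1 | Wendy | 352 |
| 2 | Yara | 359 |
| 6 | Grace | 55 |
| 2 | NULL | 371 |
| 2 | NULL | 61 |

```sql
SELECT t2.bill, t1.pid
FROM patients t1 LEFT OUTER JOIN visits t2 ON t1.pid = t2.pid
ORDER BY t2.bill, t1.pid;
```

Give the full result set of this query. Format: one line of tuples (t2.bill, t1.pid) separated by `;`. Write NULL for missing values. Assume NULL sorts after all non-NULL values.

(55, 6); (151, 1); (352, 1); (NULL, 3); (NULL, 9); (NULL, 9); (NULL, NULL)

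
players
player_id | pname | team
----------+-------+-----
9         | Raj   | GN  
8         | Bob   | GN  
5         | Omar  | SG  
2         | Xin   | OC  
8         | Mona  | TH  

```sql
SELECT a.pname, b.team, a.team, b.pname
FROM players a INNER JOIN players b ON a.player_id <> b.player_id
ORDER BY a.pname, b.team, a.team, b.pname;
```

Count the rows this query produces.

INNER JOIN keeps only pairs where the ON condition holds.
Matching on a.player_id <> b.player_id.
- a (player_id=9) pairs with 4 row(s) of b.
- a (player_id=8) pairs with 3 row(s) of b.
- a (player_id=5) pairs with 4 row(s) of b.
- a (player_id=2) pairs with 4 row(s) of b.
- a (player_id=8) pairs with 3 row(s) of b.
Total: 18 rows.

18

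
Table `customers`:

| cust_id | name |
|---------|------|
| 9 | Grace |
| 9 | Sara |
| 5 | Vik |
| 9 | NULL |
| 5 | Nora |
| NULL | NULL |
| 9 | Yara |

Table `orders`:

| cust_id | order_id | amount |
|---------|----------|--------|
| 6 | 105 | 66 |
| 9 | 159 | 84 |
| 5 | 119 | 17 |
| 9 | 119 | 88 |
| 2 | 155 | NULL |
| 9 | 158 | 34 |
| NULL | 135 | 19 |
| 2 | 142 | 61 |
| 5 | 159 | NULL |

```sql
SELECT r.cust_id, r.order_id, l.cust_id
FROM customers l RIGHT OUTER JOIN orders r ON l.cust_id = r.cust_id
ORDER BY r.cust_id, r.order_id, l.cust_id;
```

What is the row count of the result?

20

RIGHT JOIN keeps every row from `orders`; unmatched rows get NULL for `customers`'s columns.
Matching on l.cust_id = r.cust_id. A NULL in a compared column never satisfies the condition.
Matched pairs: 16; unmatched r rows kept: 4.
Total: 16 matched + 4 padded = 20 rows.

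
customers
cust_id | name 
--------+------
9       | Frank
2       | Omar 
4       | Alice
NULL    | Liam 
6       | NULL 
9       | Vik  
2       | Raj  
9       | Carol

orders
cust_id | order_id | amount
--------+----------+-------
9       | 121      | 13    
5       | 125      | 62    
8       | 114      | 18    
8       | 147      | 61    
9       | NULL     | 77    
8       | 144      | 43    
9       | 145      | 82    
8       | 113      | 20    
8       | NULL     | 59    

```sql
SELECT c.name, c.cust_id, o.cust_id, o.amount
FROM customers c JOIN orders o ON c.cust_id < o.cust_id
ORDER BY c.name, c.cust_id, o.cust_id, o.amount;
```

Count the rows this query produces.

35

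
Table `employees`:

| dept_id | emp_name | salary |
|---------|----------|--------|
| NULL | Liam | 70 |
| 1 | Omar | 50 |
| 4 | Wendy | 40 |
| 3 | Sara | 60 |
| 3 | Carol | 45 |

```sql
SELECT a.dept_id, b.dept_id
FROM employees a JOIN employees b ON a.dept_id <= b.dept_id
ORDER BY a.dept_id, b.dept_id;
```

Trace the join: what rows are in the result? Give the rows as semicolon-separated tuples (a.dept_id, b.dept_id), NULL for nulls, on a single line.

(1, 1); (1, 3); (1, 3); (1, 4); (3, 3); (3, 3); (3, 3); (3, 3); (3, 4); (3, 4); (4, 4)

INNER JOIN keeps only pairs where the ON condition holds.
Matching on a.dept_id <= b.dept_id. A NULL in a compared column never satisfies the condition.
- a (dept_id=NULL) has no partner → excluded.
- a (dept_id=1) pairs with 4 row(s) of b.
- a (dept_id=4) pairs with 1 row(s) of b.
- a (dept_id=3) pairs with 3 row(s) of b.
- a (dept_id=3) pairs with 3 row(s) of b.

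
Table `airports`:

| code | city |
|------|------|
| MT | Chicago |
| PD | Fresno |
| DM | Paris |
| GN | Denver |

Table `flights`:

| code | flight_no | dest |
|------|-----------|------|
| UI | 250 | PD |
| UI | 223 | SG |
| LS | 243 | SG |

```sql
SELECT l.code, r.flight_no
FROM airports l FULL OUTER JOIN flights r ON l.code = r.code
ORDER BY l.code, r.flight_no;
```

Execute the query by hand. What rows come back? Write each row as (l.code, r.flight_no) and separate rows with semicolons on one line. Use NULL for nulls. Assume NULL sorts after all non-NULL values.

FULL OUTER JOIN keeps every row from both sides; unmatched rows get NULL for the other side's columns.
Matching on l.code = r.code.
- l (code=MT) has no partner → padded with NULL.
- l (code=PD) has no partner → padded with NULL.
- l (code=DM) has no partner → padded with NULL.
- l (code=GN) has no partner → padded with NULL.
- 3 r row(s) had no l match → kept, l columns NULL.
After projecting and ordering:
l.code | r.flight_no
DM | NULL
GN | NULL
MT | NULL
PD | NULL
NULL | 223
NULL | 243
NULL | 250

(DM, NULL); (GN, NULL); (MT, NULL); (PD, NULL); (NULL, 223); (NULL, 243); (NULL, 250)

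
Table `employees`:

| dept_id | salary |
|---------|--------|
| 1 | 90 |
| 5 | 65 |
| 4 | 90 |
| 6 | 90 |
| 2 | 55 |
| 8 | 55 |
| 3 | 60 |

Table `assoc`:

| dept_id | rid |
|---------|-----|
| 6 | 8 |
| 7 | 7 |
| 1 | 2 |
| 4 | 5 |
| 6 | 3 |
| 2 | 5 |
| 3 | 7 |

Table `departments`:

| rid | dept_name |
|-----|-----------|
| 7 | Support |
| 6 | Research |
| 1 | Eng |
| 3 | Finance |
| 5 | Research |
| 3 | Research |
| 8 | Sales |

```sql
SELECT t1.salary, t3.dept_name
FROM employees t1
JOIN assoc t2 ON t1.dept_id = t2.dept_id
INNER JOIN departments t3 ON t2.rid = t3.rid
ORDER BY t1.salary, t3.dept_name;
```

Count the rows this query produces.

Evaluate left to right. First `employees t1 INNER JOIN assoc t2` on dept_id: 6 row(s).
Then INNER JOIN `departments t3` on rid: keep only rows whose t2.rid appears in t3.
Result: 6 row(s).

6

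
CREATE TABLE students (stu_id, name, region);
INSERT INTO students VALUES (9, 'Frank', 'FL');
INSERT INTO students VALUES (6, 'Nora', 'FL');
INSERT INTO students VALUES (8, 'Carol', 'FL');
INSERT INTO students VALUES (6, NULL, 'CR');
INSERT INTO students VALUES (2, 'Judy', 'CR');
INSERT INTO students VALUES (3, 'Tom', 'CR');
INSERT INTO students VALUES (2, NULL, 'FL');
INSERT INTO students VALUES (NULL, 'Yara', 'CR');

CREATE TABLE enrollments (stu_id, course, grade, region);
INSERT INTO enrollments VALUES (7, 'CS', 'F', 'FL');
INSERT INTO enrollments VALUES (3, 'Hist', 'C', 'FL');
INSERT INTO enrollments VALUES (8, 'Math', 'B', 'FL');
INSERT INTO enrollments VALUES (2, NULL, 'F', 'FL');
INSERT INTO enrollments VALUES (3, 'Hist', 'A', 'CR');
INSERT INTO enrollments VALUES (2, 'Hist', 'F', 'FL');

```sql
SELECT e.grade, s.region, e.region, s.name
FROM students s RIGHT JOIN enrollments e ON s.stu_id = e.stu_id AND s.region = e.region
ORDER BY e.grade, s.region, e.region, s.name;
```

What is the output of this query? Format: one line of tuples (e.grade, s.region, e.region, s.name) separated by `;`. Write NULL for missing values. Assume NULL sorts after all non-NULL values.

RIGHT JOIN keeps every row from `enrollments`; unmatched rows get NULL for `students`'s columns.
Matching on s.stu_id = e.stu_id AND s.region = e.region. A NULL in a compared column never satisfies the condition.
Matched pairs: 4; unmatched e rows kept: 2.

(A, CR, CR, Tom); (B, FL, FL, Carol); (C, NULL, FL, NULL); (F, FL, FL, NULL); (F, FL, FL, NULL); (F, NULL, FL, NULL)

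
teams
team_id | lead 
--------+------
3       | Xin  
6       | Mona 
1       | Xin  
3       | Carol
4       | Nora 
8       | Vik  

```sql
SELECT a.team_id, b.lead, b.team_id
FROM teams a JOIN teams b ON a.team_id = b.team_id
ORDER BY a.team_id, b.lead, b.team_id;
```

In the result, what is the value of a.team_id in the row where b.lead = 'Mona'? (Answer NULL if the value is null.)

6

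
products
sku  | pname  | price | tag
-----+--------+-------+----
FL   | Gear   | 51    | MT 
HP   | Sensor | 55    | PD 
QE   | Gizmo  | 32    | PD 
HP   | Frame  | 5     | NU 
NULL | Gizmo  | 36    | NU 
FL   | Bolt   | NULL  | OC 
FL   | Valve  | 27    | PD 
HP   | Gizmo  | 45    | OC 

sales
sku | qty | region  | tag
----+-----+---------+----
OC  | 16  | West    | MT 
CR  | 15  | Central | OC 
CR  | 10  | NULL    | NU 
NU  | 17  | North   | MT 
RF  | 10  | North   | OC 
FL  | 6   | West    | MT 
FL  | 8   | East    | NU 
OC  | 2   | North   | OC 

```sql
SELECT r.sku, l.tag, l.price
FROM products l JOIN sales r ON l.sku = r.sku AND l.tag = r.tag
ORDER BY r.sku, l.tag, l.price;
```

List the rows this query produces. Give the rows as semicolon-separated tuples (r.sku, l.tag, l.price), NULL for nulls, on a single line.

(FL, MT, 51)

INNER JOIN keeps only pairs where the ON condition holds.
Matching on l.sku = r.sku AND l.tag = r.tag. A NULL in a compared column never satisfies the condition.
- l (sku=FL, tag=MT) pairs with 1 row(s) of r.
- l (sku=HP, tag=PD) has no partner → excluded.
- l (sku=QE, tag=PD) has no partner → excluded.
- l (sku=HP, tag=NU) has no partner → excluded.
- l (sku=NULL, tag=NU) has no partner → excluded.
- l (sku=FL, tag=OC) has no partner → excluded.
- l (sku=FL, tag=PD) has no partner → excluded.
- l (sku=HP, tag=OC) has no partner → excluded.
After projecting and ordering:
r.sku | l.tag | l.price
FL | MT | 51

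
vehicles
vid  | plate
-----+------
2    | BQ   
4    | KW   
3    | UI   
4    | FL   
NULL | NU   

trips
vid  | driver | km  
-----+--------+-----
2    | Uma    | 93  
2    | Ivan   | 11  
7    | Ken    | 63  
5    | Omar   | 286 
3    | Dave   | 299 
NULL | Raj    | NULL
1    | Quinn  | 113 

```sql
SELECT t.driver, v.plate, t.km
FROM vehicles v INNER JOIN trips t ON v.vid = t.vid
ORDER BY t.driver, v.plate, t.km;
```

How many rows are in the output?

INNER JOIN keeps only pairs where the ON condition holds.
Matching on v.vid = t.vid. A NULL in a compared column never satisfies the condition.
- v row (vid=2): matches 2 t row(s) → 2 output row(s).
- v row (vid=4): no match → dropped.
- v row (vid=3): matches 1 t row(s) → 1 output row(s).
- v row (vid=4): no match → dropped.
- v row (vid=NULL): no match → dropped.
Total: 3 rows.

3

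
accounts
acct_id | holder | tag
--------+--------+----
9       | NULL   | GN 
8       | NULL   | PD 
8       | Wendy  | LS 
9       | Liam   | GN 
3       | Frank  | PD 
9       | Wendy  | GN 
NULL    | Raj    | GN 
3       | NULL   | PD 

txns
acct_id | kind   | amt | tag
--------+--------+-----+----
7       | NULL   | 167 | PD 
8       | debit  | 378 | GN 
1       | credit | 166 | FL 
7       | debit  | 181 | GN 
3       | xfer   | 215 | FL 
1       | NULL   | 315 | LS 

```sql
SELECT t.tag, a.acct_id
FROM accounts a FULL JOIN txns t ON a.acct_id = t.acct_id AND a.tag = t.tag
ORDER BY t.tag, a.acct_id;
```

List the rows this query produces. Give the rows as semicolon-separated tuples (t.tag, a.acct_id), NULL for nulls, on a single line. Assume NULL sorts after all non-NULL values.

(FL, NULL); (FL, NULL); (GN, NULL); (GN, NULL); (LS, NULL); (PD, NULL); (NULL, 3); (NULL, 3); (NULL, 8); (NULL, 8); (NULL, 9); (NULL, 9); (NULL, 9); (NULL, NULL)

FULL OUTER JOIN keeps every row from both sides; unmatched rows get NULL for the other side's columns.
Matching on a.acct_id = t.acct_id AND a.tag = t.tag. A NULL in a compared column never satisfies the condition.
Matched pairs: 0; unmatched a rows kept: 8; unmatched t rows kept: 6.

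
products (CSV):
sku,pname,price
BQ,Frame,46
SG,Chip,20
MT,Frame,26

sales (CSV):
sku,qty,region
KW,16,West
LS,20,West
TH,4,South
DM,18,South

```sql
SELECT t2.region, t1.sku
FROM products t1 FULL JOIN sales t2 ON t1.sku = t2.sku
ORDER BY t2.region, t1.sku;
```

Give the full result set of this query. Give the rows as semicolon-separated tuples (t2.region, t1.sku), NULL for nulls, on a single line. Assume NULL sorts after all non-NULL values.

(South, NULL); (South, NULL); (West, NULL); (West, NULL); (NULL, BQ); (NULL, MT); (NULL, SG)

FULL OUTER JOIN keeps every row from both sides; unmatched rows get NULL for the other side's columns.
Matching on t1.sku = t2.sku.
- t1 row (sku=BQ): no match → kept, t2 columns NULL.
- t1 row (sku=SG): no match → kept, t2 columns NULL.
- t1 row (sku=MT): no match → kept, t2 columns NULL.
- plus 4 unmatched t2 row(s), each kept with NULL t1 columns.
After projecting and ordering:
t2.region | t1.sku
South | NULL
South | NULL
West | NULL
West | NULL
NULL | BQ
NULL | MT
NULL | SG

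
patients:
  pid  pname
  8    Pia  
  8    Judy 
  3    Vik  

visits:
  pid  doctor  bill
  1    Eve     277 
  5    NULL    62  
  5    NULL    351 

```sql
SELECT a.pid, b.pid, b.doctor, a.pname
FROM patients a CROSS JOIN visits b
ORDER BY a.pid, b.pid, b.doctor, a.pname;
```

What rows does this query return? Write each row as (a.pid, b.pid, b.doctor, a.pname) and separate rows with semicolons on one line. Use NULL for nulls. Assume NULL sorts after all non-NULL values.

(3, 1, Eve, Vik); (3, 5, NULL, Vik); (3, 5, NULL, Vik); (8, 1, Eve, Judy); (8, 1, Eve, Pia); (8, 5, NULL, Judy); (8, 5, NULL, Judy); (8, 5, NULL, Pia); (8, 5, NULL, Pia)

CROSS JOIN pairs every row of `patients` with every row of `visits`: 3 × 3 = 9 rows.
After projecting and ordering:
a.pid | b.pid | b.doctor | a.pname
3 | 1 | Eve | Vik
3 | 5 | NULL | Vik
3 | 5 | NULL | Vik
8 | 1 | Eve | Judy
8 | 1 | Eve | Pia
8 | 5 | NULL | Judy
8 | 5 | NULL | Judy
8 | 5 | NULL | Pia
8 | 5 | NULL | Pia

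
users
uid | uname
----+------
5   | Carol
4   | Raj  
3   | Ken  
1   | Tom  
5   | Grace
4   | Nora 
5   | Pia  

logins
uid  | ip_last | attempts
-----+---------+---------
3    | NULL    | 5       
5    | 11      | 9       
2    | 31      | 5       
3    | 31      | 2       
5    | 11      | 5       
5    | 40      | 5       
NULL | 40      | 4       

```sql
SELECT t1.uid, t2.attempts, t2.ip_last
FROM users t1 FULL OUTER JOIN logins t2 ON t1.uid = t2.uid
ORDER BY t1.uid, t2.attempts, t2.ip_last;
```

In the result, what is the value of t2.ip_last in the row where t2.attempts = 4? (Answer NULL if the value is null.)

40

FULL OUTER JOIN keeps every row from both sides; unmatched rows get NULL for the other side's columns.
Matching on t1.uid = t2.uid. A NULL in a compared column never satisfies the condition.
- t1[0] uid=5 → 3 match(es) in t2 → 3 row(s).
- t1[1] uid=4 → no match; kept with NULLs on the t2 side.
- t1[2] uid=3 → 2 match(es) in t2 → 2 row(s).
- t1[3] uid=1 → no match; kept with NULLs on the t2 side.
- t1[4] uid=5 → 3 match(es) in t2 → 3 row(s).
- t1[5] uid=4 → no match; kept with NULLs on the t2 side.
- t1[6] uid=5 → 3 match(es) in t2 → 3 row(s).
- 2 t2 row(s) had no t1 match → kept, t1 columns NULL.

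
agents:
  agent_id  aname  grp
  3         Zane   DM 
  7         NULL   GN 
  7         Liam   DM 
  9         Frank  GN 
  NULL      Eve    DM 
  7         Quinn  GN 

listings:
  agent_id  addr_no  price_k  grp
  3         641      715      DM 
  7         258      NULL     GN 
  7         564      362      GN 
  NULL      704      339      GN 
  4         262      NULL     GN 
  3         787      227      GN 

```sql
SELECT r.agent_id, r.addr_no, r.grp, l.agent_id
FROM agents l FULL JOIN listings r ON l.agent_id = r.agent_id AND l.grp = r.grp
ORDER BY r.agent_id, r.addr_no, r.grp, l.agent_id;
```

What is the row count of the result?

11

FULL OUTER JOIN keeps every row from both sides; unmatched rows get NULL for the other side's columns.
Matching on l.agent_id = r.agent_id AND l.grp = r.grp. A NULL in a compared column never satisfies the condition.
- l[0] agent_id=3, grp=DM → 1 match(es) in r → 1 row(s).
- l[1] agent_id=7, grp=GN → 2 match(es) in r → 2 row(s).
- l[2] agent_id=7, grp=DM → no match; kept with NULLs on the r side.
- l[3] agent_id=9, grp=GN → no match; kept with NULLs on the r side.
- l[4] agent_id=NULL, grp=DM → no match; kept with NULLs on the r side.
- l[5] agent_id=7, grp=GN → 2 match(es) in r → 2 row(s).
- plus 3 unmatched r row(s), each kept with NULL l columns.
Total: 5 matched + 6 padded = 11 rows.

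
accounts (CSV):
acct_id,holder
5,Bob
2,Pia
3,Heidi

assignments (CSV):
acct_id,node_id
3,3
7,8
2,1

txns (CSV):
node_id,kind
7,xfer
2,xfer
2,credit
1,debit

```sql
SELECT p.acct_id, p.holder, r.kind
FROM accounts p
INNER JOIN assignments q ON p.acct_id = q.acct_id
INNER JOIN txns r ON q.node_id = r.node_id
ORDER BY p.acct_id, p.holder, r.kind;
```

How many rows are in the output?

Step 1 — p INNER JOIN q on acct_id → 2 row(s).
Then INNER JOIN `txns r` on node_id: keep only rows whose q.node_id appears in r.
Result: 1 row(s).

1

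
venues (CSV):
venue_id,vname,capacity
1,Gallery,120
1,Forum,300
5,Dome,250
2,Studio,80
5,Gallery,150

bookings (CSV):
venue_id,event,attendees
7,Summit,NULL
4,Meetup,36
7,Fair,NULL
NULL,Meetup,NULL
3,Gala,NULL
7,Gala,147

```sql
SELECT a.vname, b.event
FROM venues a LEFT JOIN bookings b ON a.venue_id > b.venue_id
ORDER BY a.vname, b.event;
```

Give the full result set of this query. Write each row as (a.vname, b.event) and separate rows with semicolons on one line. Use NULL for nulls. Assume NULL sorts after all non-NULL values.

LEFT JOIN keeps every row from `venues`; unmatched rows get NULL for `bookings`'s columns.
Matching on a.venue_id > b.venue_id. A NULL in a compared column never satisfies the condition.
Matched pairs: 4; unmatched a rows kept: 3.

(Dome, Gala); (Dome, Meetup); (Forum, NULL); (Gallery, Gala); (Gallery, Meetup); (Gallery, NULL); (Studio, NULL)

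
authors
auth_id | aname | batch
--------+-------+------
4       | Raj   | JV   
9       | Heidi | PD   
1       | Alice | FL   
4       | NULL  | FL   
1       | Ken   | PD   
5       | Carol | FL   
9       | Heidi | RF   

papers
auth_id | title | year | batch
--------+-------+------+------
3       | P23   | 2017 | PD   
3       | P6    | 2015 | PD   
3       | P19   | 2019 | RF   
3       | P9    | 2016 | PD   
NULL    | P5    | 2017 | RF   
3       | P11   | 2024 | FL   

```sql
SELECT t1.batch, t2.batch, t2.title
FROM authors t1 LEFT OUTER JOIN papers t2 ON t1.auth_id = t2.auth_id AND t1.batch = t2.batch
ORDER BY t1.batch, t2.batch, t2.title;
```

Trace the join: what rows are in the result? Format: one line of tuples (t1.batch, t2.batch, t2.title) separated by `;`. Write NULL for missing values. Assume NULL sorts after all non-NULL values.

(FL, NULL, NULL); (FL, NULL, NULL); (FL, NULL, NULL); (JV, NULL, NULL); (PD, NULL, NULL); (PD, NULL, NULL); (RF, NULL, NULL)

LEFT JOIN keeps every row from `authors`; unmatched rows get NULL for `papers`'s columns.
Matching on t1.auth_id = t2.auth_id AND t1.batch = t2.batch. A NULL in a compared column never satisfies the condition.
Matched pairs: 0; unmatched t1 rows kept: 7.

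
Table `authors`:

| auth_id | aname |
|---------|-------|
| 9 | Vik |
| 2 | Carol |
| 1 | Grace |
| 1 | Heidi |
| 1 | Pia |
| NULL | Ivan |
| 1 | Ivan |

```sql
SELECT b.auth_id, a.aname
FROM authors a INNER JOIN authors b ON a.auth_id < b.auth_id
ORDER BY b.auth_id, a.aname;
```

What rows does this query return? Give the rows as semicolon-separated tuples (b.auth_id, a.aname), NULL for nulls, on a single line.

(2, Grace); (2, Heidi); (2, Ivan); (2, Pia); (9, Carol); (9, Grace); (9, Heidi); (9, Ivan); (9, Pia)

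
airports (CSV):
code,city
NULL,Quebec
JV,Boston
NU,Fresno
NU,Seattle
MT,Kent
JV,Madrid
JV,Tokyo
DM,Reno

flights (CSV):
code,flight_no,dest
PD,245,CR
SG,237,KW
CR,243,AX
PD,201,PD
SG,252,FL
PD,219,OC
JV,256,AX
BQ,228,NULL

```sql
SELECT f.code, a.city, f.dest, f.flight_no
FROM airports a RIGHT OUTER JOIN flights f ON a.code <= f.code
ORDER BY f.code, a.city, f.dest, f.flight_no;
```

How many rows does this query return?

41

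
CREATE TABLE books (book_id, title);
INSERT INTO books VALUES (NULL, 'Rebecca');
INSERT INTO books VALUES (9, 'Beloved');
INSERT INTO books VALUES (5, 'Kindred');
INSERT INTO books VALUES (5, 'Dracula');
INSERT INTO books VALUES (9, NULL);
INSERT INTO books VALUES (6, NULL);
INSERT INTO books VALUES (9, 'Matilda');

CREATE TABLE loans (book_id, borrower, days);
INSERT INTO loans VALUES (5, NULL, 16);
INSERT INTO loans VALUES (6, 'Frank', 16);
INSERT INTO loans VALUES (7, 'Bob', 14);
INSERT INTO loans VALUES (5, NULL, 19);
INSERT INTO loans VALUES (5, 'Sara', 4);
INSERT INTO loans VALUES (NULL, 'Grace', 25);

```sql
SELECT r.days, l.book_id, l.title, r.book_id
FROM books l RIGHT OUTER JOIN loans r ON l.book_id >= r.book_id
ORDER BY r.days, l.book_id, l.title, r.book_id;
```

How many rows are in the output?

26

RIGHT JOIN keeps every row from `loans`; unmatched rows get NULL for `books`'s columns.
Matching on l.book_id >= r.book_id. A NULL in a compared column never satisfies the condition.
Matched pairs: 25; unmatched r rows kept: 1.
Total: 25 matched + 1 padded = 26 rows.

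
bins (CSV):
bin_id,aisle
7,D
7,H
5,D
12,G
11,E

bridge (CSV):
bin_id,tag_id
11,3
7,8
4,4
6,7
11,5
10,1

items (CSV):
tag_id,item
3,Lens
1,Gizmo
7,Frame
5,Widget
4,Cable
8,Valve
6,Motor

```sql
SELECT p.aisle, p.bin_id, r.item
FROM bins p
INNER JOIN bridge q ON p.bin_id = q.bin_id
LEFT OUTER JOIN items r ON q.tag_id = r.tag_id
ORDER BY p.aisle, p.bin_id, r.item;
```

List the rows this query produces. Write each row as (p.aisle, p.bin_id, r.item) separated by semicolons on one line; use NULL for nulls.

(D, 7, Valve); (E, 11, Lens); (E, 11, Widget); (H, 7, Valve)

Step 1 — p INNER JOIN q on bin_id → 4 row(s).
Then LEFT JOIN `items r` on tag_id: each of those 4 rows is kept; rows whose q.tag_id has no match in r get NULL for r's columns.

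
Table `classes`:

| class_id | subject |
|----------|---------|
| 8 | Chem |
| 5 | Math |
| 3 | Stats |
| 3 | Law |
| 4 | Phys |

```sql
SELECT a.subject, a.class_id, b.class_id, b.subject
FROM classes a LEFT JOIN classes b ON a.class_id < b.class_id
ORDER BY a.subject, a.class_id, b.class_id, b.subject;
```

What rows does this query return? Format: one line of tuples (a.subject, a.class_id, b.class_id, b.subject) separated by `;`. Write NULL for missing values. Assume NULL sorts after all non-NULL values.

LEFT JOIN keeps every row from `classes a`; unmatched rows get NULL for `classes b`'s columns.
Matching on a.class_id < b.class_id.
- a (class_id=8) has no partner → padded with NULL.
- a (class_id=5) pairs with 1 row(s) of b.
- a (class_id=3) pairs with 3 row(s) of b.
- a (class_id=3) pairs with 3 row(s) of b.
- a (class_id=4) pairs with 2 row(s) of b.
After projecting and ordering:
a.subject | a.class_id | b.class_id | b.subject
Chem | 8 | NULL | NULL
Law | 3 | 4 | Phys
Law | 3 | 5 | Math
Law | 3 | 8 | Chem
Math | 5 | 8 | Chem
Phys | 4 | 5 | Math
Phys | 4 | 8 | Chem
Stats | 3 | 4 | Phys
Stats | 3 | 5 | Math
Stats | 3 | 8 | Chem

(Chem, 8, NULL, NULL); (Law, 3, 4, Phys); (Law, 3, 5, Math); (Law, 3, 8, Chem); (Math, 5, 8, Chem); (Phys, 4, 5, Math); (Phys, 4, 8, Chem); (Stats, 3, 4, Phys); (Stats, 3, 5, Math); (Stats, 3, 8, Chem)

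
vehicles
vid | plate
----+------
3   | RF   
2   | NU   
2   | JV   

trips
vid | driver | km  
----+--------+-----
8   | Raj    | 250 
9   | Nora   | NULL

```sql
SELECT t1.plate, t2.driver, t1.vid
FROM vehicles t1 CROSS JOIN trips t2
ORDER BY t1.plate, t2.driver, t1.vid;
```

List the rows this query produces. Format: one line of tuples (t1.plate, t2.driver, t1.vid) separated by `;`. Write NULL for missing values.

(JV, Nora, 2); (JV, Raj, 2); (NU, Nora, 2); (NU, Raj, 2); (RF, Nora, 3); (RF, Raj, 3)

CROSS JOIN pairs every row of `vehicles` with every row of `trips`: 3 × 2 = 6 rows.
After projecting and ordering:
t1.plate | t2.driver | t1.vid
JV | Nora | 2
JV | Raj | 2
NU | Nora | 2
NU | Raj | 2
RF | Nora | 3
RF | Raj | 3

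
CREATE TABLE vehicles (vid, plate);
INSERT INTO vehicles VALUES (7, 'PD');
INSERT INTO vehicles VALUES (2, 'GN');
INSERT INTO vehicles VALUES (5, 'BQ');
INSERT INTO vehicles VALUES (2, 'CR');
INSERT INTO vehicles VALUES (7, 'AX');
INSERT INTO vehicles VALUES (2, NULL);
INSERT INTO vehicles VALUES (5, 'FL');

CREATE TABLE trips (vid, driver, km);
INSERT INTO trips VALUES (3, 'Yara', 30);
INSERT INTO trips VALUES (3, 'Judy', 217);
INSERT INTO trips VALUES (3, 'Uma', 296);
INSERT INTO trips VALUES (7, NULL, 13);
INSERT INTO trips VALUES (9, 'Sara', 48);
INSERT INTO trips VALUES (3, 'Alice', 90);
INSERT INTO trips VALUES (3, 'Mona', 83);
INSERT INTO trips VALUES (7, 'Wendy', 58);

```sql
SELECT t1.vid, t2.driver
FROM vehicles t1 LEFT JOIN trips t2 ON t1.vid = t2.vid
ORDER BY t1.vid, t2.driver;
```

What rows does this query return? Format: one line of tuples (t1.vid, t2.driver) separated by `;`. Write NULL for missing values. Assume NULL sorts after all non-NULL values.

(2, NULL); (2, NULL); (2, NULL); (5, NULL); (5, NULL); (7, Wendy); (7, Wendy); (7, NULL); (7, NULL)

LEFT JOIN keeps every row from `vehicles`; unmatched rows get NULL for `trips`'s columns.
Matching on t1.vid = t2.vid.
Matched pairs: 4; unmatched t1 rows kept: 5.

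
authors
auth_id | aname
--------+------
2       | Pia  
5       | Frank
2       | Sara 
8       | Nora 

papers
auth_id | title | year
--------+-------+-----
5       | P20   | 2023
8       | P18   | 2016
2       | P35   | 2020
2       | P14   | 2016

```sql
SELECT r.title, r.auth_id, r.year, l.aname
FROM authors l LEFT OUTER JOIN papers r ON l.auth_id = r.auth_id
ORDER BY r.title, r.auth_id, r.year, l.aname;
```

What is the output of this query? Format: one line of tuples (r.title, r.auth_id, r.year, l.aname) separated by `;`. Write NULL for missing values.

LEFT JOIN keeps every row from `authors`; unmatched rows get NULL for `papers`'s columns.
Matching on l.auth_id = r.auth_id.
- auth_id=2: 2 matching r row(s), so 2 row(s) emitted.
- auth_id=5: 1 matching r row(s), so 1 row(s) emitted.
- auth_id=2: 2 matching r row(s), so 2 row(s) emitted.
- auth_id=8: 1 matching r row(s), so 1 row(s) emitted.
After projecting and ordering:
r.title | r.auth_id | r.year | l.aname
P14 | 2 | 2016 | Pia
P14 | 2 | 2016 | Sara
P18 | 8 | 2016 | Nora
P20 | 5 | 2023 | Frank
P35 | 2 | 2020 | Pia
P35 | 2 | 2020 | Sara

(P14, 2, 2016, Pia); (P14, 2, 2016, Sara); (P18, 8, 2016, Nora); (P20, 5, 2023, Frank); (P35, 2, 2020, Pia); (P35, 2, 2020, Sara)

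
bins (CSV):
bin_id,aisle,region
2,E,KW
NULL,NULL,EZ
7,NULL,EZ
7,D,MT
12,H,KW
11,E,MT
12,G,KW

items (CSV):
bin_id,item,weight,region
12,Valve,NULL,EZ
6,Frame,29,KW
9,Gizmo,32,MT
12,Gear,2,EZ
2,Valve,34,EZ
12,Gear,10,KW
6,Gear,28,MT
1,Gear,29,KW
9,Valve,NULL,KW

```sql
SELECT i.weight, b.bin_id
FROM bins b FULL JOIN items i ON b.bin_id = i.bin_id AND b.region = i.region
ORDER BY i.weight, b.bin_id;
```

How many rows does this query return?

FULL OUTER JOIN keeps every row from both sides; unmatched rows get NULL for the other side's columns.
Matching on b.bin_id = i.bin_id AND b.region = i.region. A NULL in a compared column never satisfies the condition.
- b[0] bin_id=2, region=KW → no match; kept with NULLs on the i side.
- b[1] bin_id=NULL, region=EZ → no match; kept with NULLs on the i side.
- b[2] bin_id=7, region=EZ → no match; kept with NULLs on the i side.
- b[3] bin_id=7, region=MT → no match; kept with NULLs on the i side.
- b[4] bin_id=12, region=KW → 1 match(es) in i → 1 row(s).
- b[5] bin_id=11, region=MT → no match; kept with NULLs on the i side.
- b[6] bin_id=12, region=KW → 1 match(es) in i → 1 row(s).
- plus 8 unmatched i row(s), each kept with NULL b columns.
Total: 2 matched + 13 padded = 15 rows.

15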